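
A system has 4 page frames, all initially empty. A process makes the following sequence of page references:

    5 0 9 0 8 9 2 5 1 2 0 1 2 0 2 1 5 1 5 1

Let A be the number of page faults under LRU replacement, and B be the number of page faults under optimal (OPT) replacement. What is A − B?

2

Under LRU: F F F . F . F F F . F . . . . . . . . . → 8 faults.
Under OPT: F F F . F . F . F . . . . . . . . . . . → 6 faults.
A − B = 8 − 6 = 2.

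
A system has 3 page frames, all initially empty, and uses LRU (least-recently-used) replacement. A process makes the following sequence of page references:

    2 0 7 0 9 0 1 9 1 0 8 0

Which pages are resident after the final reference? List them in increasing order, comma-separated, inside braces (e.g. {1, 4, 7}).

2 -> fault, frames (2)
0 -> fault, frames (2 0)
7 -> fault, frames (2 0 7)
0 -> hit
9 -> fault, evict 2, frames (7 0 9)
0 -> hit
1 -> fault, evict 7, frames (9 0 1)
9 -> hit
1 -> hit
0 -> hit
8 -> fault, evict 9, frames (1 0 8)
0 -> hit

{0, 1, 8}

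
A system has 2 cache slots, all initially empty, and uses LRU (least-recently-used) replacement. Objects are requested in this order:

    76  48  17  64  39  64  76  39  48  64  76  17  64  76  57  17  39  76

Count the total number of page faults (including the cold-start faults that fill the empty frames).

76 → fault, frames {76}
48 → fault, frames {76,48}
17 → fault, evict 76, frames {48,17}
64 → fault, evict 48, frames {17,64}
39 → fault, evict 17, frames {64,39}
64 → hit
76 → fault, evict 39, frames {64,76}
39 → fault, evict 64, frames {76,39}
48 → fault, evict 76, frames {39,48}
64 → fault, evict 39, frames {48,64}
76 → fault, evict 48, frames {64,76}
17 → fault, evict 64, frames {76,17}
64 → fault, evict 76, frames {17,64}
76 → fault, evict 17, frames {64,76}
57 → fault, evict 64, frames {76,57}
17 → fault, evict 76, frames {57,17}
39 → fault, evict 57, frames {17,39}
76 → fault, evict 17, frames {39,76}
Page faults: 17.

17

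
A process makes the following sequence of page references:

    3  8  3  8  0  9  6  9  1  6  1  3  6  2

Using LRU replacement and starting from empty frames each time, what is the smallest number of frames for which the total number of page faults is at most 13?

f=1: 14 faults
f=2: 10 faults
f=3: 8 faults
f=4: 8 faults
f=5: 8 faults
f=6: 7 faults
f=7: 7 faults
Smallest f with faults ≤ 13 is 2.

2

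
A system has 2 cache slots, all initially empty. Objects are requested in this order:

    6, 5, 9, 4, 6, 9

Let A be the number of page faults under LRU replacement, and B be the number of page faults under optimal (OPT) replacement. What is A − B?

Under LRU: F F F F F F → 6 faults.
Under OPT: F F F F . F → 5 faults.
A − B = 6 − 5 = 1.

1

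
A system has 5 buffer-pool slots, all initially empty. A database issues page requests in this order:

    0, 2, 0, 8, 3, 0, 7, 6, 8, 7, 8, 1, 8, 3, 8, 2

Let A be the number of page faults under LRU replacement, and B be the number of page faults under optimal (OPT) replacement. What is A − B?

Under LRU: F F . F F . F F . . . F . F . F → 9 faults.
Under OPT: F F . F F . F F . . . F . . . . → 7 faults.
A − B = 9 − 7 = 2.

2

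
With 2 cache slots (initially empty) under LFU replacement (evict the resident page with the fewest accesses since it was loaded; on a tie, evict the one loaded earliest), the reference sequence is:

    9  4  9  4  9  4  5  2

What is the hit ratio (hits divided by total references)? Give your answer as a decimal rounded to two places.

9 → fault, frames [9]
4 → fault, frames [9, 4]
9 → hit
4 → hit
9 → hit
4 → hit
5 → fault, evict 9, frames [4, 5]
2 → fault, evict 5, frames [4, 2]
Hits: 4 of 8 references → 4/8 = 0.5000.

0.50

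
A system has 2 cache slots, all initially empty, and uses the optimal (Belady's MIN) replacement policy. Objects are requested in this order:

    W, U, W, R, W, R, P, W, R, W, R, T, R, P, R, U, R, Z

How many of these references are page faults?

W: miss, frames (W)
U: miss, frames (W U)
W: hit
R: miss, evict U, frames (W R)
W: hit
R: hit
P: miss, evict R, frames (W P)
W: hit
R: miss, evict P, frames (W R)
W: hit
R: hit
T: miss, evict W, frames (R T)
R: hit
P: miss, evict T, frames (R P)
R: hit
U: miss, evict P, frames (R U)
R: hit
Z: miss, evict U, frames (R Z)
Page faults: 9.

9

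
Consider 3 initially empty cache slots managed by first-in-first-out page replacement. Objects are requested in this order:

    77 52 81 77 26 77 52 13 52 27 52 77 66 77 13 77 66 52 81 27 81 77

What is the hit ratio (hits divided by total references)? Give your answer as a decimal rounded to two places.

77 -> fault, frames {77}
52 -> fault, frames {77,52}
81 -> fault, frames {77,52,81}
77 -> hit
26 -> fault, evict 77, frames {52,81,26}
77 -> fault, evict 52, frames {81,26,77}
52 -> fault, evict 81, frames {26,77,52}
13 -> fault, evict 26, frames {77,52,13}
52 -> hit
27 -> fault, evict 77, frames {52,13,27}
52 -> hit
77 -> fault, evict 52, frames {13,27,77}
66 -> fault, evict 13, frames {27,77,66}
77 -> hit
13 -> fault, evict 27, frames {77,66,13}
77 -> hit
66 -> hit
52 -> fault, evict 77, frames {66,13,52}
81 -> fault, evict 66, frames {13,52,81}
27 -> fault, evict 13, frames {52,81,27}
81 -> hit
77 -> fault, evict 52, frames {81,27,77}
Hits: 7 of 22 references → 7/22 = 0.3182.

0.32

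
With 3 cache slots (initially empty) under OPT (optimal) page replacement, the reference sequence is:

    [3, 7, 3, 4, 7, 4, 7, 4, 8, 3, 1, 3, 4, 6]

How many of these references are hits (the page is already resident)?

3 -> fault, frames [3]
7 -> fault, frames [3, 7]
3 -> hit
4 -> fault, frames [3, 7, 4]
7 -> hit
4 -> hit
7 -> hit
4 -> hit
8 -> fault, evict 7, frames [3, 4, 8]
3 -> hit
1 -> fault, evict 8, frames [3, 4, 1]
3 -> hit
4 -> hit
6 -> fault, evict 1, frames [3, 4, 6]
Hits: 8.

8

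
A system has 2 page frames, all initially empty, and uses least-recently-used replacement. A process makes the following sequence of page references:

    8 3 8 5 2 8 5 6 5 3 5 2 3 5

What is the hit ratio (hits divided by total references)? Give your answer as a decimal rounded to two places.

0.21

8 → fault, frames {8}
3 → fault, frames {8,3}
8 → hit
5 → fault, evict 3, frames {8,5}
2 → fault, evict 8, frames {5,2}
8 → fault, evict 5, frames {2,8}
5 → fault, evict 2, frames {8,5}
6 → fault, evict 8, frames {5,6}
5 → hit
3 → fault, evict 6, frames {5,3}
5 → hit
2 → fault, evict 3, frames {5,2}
3 → fault, evict 5, frames {2,3}
5 → fault, evict 2, frames {3,5}
Hits: 3 of 14 references → 3/14 = 0.2143.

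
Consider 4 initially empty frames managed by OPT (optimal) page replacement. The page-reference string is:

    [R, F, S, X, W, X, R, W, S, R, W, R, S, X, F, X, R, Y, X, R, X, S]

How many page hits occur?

15

R: fault, frames (R)
F: fault, frames (R F)
S: fault, frames (R F S)
X: fault, frames (R F S X)
W: fault, evict F, frames (R S X W)
X: hit
R: hit
W: hit
S: hit
R: hit
W: hit
R: hit
S: hit
X: hit
F: fault, evict W, frames (R S X F)
X: hit
R: hit
Y: fault, evict F, frames (R S X Y)
X: hit
R: hit
X: hit
S: hit
Hits: 15.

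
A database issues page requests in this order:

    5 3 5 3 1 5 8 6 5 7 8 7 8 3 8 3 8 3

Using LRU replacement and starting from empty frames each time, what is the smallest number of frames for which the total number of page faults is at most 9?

3

f=1: 18 faults
f=2: 10 faults
f=3: 8 faults
f=4: 7 faults
f=5: 7 faults
f=6: 6 faults
Smallest f with faults ≤ 9 is 3.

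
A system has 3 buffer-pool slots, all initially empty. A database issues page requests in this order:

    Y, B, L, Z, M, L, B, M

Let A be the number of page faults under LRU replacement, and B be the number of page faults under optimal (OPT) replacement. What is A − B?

Under LRU: F F F F F . F . → 6 faults.
Under OPT: F F F F F . . . → 5 faults.
A − B = 6 − 5 = 1.

1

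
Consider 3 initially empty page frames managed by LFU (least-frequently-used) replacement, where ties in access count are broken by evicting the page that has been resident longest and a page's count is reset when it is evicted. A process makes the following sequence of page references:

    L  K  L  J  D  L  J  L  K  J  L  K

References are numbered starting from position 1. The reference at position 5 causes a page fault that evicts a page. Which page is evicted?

K

pos 1: L → miss, frames (L)
pos 2: K → miss, frames (L K)
pos 3: L → hit
pos 4: J → miss, frames (L K J)
pos 5: D → miss, evict K, frames (L J D)
At position 5, page K is evicted.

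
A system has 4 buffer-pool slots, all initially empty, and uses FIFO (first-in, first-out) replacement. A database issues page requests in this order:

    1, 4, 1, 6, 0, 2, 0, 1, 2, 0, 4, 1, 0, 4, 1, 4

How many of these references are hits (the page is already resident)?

1 -> miss, frames {1}
4 -> miss, frames {1,4}
1 -> hit
6 -> miss, frames {1,4,6}
0 -> miss, frames {1,4,6,0}
2 -> miss, evict 1, frames {4,6,0,2}
0 -> hit
1 -> miss, evict 4, frames {6,0,2,1}
2 -> hit
0 -> hit
4 -> miss, evict 6, frames {0,2,1,4}
1 -> hit
0 -> hit
4 -> hit
1 -> hit
4 -> hit
Hits: 9.

9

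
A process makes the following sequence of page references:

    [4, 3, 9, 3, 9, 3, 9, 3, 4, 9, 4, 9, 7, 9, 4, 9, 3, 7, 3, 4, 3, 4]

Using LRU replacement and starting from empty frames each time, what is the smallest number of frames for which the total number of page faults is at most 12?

2

f=1: 22 faults
f=2: 10 faults
f=3: 7 faults
f=4: 4 faults
Smallest f with faults ≤ 12 is 2.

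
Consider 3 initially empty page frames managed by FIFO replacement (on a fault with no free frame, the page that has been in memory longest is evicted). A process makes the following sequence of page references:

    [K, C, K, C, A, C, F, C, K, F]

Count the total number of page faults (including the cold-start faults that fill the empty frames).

K -> fault, frames [K]
C -> fault, frames [K, C]
K -> hit
C -> hit
A -> fault, frames [K, C, A]
C -> hit
F -> fault, evict K, frames [C, A, F]
C -> hit
K -> fault, evict C, frames [A, F, K]
F -> hit
Page faults: 5.

5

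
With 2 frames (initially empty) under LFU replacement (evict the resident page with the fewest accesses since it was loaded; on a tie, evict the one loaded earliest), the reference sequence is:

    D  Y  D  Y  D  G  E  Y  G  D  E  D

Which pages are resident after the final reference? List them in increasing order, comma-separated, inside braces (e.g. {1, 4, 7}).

{D, E}

D -> miss, frames [D]
Y -> miss, frames [D, Y]
D -> hit
Y -> hit
D -> hit
G -> miss, evict Y, frames [D, G]
E -> miss, evict G, frames [D, E]
Y -> miss, evict E, frames [D, Y]
G -> miss, evict Y, frames [D, G]
D -> hit
E -> miss, evict G, frames [D, E]
D -> hit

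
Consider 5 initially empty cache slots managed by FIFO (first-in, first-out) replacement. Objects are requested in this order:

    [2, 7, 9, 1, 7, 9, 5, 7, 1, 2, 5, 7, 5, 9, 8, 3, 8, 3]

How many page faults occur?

2 → miss, frames {2}
7 → miss, frames {2,7}
9 → miss, frames {2,7,9}
1 → miss, frames {2,7,9,1}
7 → hit
9 → hit
5 → miss, frames {2,7,9,1,5}
7 → hit
1 → hit
2 → hit
5 → hit
7 → hit
5 → hit
9 → hit
8 → miss, evict 2, frames {7,9,1,5,8}
3 → miss, evict 7, frames {9,1,5,8,3}
8 → hit
3 → hit
Page faults: 7.

7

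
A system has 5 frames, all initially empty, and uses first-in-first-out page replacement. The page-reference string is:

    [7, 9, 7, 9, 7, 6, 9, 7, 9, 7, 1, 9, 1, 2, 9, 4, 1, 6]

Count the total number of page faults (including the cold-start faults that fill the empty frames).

6

7 → miss, frames {7}
9 → miss, frames {7,9}
7 → hit
9 → hit
7 → hit
6 → miss, frames {7,9,6}
9 → hit
7 → hit
9 → hit
7 → hit
1 → miss, frames {7,9,6,1}
9 → hit
1 → hit
2 → miss, frames {7,9,6,1,2}
9 → hit
4 → miss, evict 7, frames {9,6,1,2,4}
1 → hit
6 → hit
Page faults: 6.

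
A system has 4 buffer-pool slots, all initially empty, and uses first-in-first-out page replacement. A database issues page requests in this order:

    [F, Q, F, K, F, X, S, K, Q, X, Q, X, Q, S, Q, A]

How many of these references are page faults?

F → fault, frames {F}
Q → fault, frames {F,Q}
F → hit
K → fault, frames {F,Q,K}
F → hit
X → fault, frames {F,Q,K,X}
S → fault, evict F, frames {Q,K,X,S}
K → hit
Q → hit
X → hit
Q → hit
X → hit
Q → hit
S → hit
Q → hit
A → fault, evict Q, frames {K,X,S,A}
Page faults: 6.

6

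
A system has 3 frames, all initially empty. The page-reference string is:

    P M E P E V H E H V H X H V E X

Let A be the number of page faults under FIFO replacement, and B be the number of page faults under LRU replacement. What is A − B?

-1

Under FIFO: F F F . . F F . . . . F . . F . → 7 faults.
Under LRU: F F F . . F F . . . . F . . F F → 8 faults.
A − B = 7 − 8 = -1.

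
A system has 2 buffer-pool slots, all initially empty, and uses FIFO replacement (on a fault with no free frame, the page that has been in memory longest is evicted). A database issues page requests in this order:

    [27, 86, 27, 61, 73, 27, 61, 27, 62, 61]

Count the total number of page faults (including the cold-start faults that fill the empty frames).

7

27 -> fault, frames [27]
86 -> fault, frames [27, 86]
27 -> hit
61 -> fault, evict 27, frames [86, 61]
73 -> fault, evict 86, frames [61, 73]
27 -> fault, evict 61, frames [73, 27]
61 -> fault, evict 73, frames [27, 61]
27 -> hit
62 -> fault, evict 27, frames [61, 62]
61 -> hit
Page faults: 7.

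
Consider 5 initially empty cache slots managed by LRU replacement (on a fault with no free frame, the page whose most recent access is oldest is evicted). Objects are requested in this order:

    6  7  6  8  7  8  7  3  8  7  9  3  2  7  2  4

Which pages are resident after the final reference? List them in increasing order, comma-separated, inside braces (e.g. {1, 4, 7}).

{2, 3, 4, 7, 9}

6: miss, frames (6)
7: miss, frames (6 7)
6: hit
8: miss, frames (7 6 8)
7: hit
8: hit
7: hit
3: miss, frames (6 8 7 3)
8: hit
7: hit
9: miss, frames (6 3 8 7 9)
3: hit
2: miss, evict 6, frames (8 7 9 3 2)
7: hit
2: hit
4: miss, evict 8, frames (9 3 7 2 4)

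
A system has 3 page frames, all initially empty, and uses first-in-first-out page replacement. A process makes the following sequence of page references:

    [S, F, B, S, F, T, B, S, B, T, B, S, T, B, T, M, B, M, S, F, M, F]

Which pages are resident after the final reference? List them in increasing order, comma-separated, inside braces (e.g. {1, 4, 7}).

S → fault, frames [S]
F → fault, frames [S, F]
B → fault, frames [S, F, B]
S → hit
F → hit
T → fault, evict S, frames [F, B, T]
B → hit
S → fault, evict F, frames [B, T, S]
B → hit
T → hit
B → hit
S → hit
T → hit
B → hit
T → hit
M → fault, evict B, frames [T, S, M]
B → fault, evict T, frames [S, M, B]
M → hit
S → hit
F → fault, evict S, frames [M, B, F]
M → hit
F → hit

{B, F, M}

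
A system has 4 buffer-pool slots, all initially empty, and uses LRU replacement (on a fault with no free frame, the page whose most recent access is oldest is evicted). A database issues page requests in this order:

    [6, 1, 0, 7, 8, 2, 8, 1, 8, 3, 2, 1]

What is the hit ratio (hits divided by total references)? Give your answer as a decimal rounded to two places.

0.33

6: miss, frames [6]
1: miss, frames [6, 1]
0: miss, frames [6, 1, 0]
7: miss, frames [6, 1, 0, 7]
8: miss, evict 6, frames [1, 0, 7, 8]
2: miss, evict 1, frames [0, 7, 8, 2]
8: hit
1: miss, evict 0, frames [7, 2, 8, 1]
8: hit
3: miss, evict 7, frames [2, 1, 8, 3]
2: hit
1: hit
Hits: 4 of 12 references → 4/12 = 0.3333.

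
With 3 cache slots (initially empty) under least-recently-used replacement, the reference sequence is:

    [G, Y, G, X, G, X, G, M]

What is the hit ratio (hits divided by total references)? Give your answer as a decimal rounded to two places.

0.50

G -> fault, frames {G}
Y -> fault, frames {G,Y}
G -> hit
X -> fault, frames {Y,G,X}
G -> hit
X -> hit
G -> hit
M -> fault, evict Y, frames {X,G,M}
Hits: 4 of 8 references → 4/8 = 0.5000.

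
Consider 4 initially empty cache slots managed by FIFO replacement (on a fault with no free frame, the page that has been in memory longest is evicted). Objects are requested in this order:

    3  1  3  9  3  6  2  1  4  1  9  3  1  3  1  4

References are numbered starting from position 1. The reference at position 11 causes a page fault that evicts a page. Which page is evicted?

pos 1: 3 -> fault, frames (3)
pos 2: 1 -> fault, frames (3 1)
pos 3: 3 -> hit
pos 4: 9 -> fault, frames (3 1 9)
pos 5: 3 -> hit
pos 6: 6 -> fault, frames (3 1 9 6)
pos 7: 2 -> fault, evict 3, frames (1 9 6 2)
pos 8: 1 -> hit
pos 9: 4 -> fault, evict 1, frames (9 6 2 4)
pos 10: 1 -> fault, evict 9, frames (6 2 4 1)
pos 11: 9 -> fault, evict 6, frames (2 4 1 9)
At position 11, page 6 is evicted.

6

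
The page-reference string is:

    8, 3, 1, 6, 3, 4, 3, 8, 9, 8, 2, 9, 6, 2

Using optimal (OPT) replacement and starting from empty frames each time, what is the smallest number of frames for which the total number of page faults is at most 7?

f=1: 14 faults
f=2: 9 faults
f=3: 8 faults
f=4: 7 faults
f=5: 7 faults
f=6: 7 faults
f=7: 7 faults
Smallest f with faults ≤ 7 is 4.

4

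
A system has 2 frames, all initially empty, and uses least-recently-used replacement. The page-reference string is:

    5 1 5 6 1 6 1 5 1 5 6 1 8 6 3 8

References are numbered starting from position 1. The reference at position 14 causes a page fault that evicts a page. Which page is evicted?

pos 1: 5 → fault, frames {5}
pos 2: 1 → fault, frames {5,1}
pos 3: 5 → hit
pos 4: 6 → fault, evict 1, frames {5,6}
pos 5: 1 → fault, evict 5, frames {6,1}
pos 6: 6 → hit
pos 7: 1 → hit
pos 8: 5 → fault, evict 6, frames {1,5}
pos 9: 1 → hit
pos 10: 5 → hit
pos 11: 6 → fault, evict 1, frames {5,6}
pos 12: 1 → fault, evict 5, frames {6,1}
pos 13: 8 → fault, evict 6, frames {1,8}
pos 14: 6 → fault, evict 1, frames {8,6}
At position 14, page 1 is evicted.

1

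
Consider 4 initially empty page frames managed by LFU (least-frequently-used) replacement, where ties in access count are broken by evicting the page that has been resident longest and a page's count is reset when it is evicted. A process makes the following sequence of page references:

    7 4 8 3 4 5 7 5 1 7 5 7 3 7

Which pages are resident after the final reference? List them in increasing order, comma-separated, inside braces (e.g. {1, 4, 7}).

{3, 4, 5, 7}

7: fault, frames (7)
4: fault, frames (7 4)
8: fault, frames (7 4 8)
3: fault, frames (7 4 8 3)
4: hit
5: fault, evict 7, frames (4 8 3 5)
7: fault, evict 8, frames (4 3 5 7)
5: hit
1: fault, evict 3, frames (4 5 7 1)
7: hit
5: hit
7: hit
3: fault, evict 1, frames (4 5 7 3)
7: hit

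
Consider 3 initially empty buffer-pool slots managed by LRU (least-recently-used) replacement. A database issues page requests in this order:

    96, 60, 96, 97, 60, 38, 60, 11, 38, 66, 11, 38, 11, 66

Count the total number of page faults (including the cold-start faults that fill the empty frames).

96 -> fault, frames {96}
60 -> fault, frames {96,60}
96 -> hit
97 -> fault, frames {60,96,97}
60 -> hit
38 -> fault, evict 96, frames {97,60,38}
60 -> hit
11 -> fault, evict 97, frames {38,60,11}
38 -> hit
66 -> fault, evict 60, frames {11,38,66}
11 -> hit
38 -> hit
11 -> hit
66 -> hit
Page faults: 6.

6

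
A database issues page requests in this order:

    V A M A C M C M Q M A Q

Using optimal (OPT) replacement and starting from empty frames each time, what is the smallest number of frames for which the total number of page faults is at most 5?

f=1: 12 faults
f=2: 6 faults
f=3: 5 faults
f=4: 5 faults
f=5: 5 faults
Smallest f with faults ≤ 5 is 3.

3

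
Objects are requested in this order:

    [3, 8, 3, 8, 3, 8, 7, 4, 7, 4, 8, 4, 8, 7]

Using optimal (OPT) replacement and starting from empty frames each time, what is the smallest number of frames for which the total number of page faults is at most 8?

f=1: 14 faults
f=2: 6 faults
f=3: 4 faults
f=4: 4 faults
Smallest f with faults ≤ 8 is 2.

2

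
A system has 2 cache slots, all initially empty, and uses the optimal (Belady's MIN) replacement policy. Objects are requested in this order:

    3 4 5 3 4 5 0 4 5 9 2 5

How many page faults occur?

3: miss, frames [3]
4: miss, frames [3, 4]
5: miss, evict 4, frames [3, 5]
3: hit
4: miss, evict 3, frames [5, 4]
5: hit
0: miss, evict 5, frames [4, 0]
4: hit
5: miss, evict 0, frames [4, 5]
9: miss, evict 4, frames [5, 9]
2: miss, evict 9, frames [5, 2]
5: hit
Page faults: 8.

8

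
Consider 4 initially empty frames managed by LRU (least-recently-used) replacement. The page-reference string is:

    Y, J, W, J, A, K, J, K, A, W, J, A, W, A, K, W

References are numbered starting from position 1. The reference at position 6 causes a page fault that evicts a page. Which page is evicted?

Y

pos 1: Y -> fault, frames {Y}
pos 2: J -> fault, frames {Y,J}
pos 3: W -> fault, frames {Y,J,W}
pos 4: J -> hit
pos 5: A -> fault, frames {Y,W,J,A}
pos 6: K -> fault, evict Y, frames {W,J,A,K}
At position 6, page Y is evicted.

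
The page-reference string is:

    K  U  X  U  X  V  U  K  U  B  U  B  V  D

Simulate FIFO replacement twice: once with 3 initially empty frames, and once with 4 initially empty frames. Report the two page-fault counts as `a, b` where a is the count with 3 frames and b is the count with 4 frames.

3 frames: F F F . . F . F F F . . F F → 9 faults.
4 frames: F F F . . F . . . F . . . F → 6 faults.
6 < 9: adding a frame reduced faults, as is typical.

9, 6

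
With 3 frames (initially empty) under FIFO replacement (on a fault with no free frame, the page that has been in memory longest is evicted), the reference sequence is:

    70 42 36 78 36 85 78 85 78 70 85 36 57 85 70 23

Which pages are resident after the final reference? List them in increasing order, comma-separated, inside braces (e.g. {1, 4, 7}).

{23, 70, 85}

70 -> fault, frames [70]
42 -> fault, frames [70, 42]
36 -> fault, frames [70, 42, 36]
78 -> fault, evict 70, frames [42, 36, 78]
36 -> hit
85 -> fault, evict 42, frames [36, 78, 85]
78 -> hit
85 -> hit
78 -> hit
70 -> fault, evict 36, frames [78, 85, 70]
85 -> hit
36 -> fault, evict 78, frames [85, 70, 36]
57 -> fault, evict 85, frames [70, 36, 57]
85 -> fault, evict 70, frames [36, 57, 85]
70 -> fault, evict 36, frames [57, 85, 70]
23 -> fault, evict 57, frames [85, 70, 23]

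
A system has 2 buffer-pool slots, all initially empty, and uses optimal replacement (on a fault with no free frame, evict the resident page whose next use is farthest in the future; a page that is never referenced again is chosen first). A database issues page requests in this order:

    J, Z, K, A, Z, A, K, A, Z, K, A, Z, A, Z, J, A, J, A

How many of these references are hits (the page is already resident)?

J → fault, frames [J]
Z → fault, frames [J, Z]
K → fault, evict J, frames [Z, K]
A → fault, evict K, frames [Z, A]
Z → hit
A → hit
K → fault, evict Z, frames [A, K]
A → hit
Z → fault, evict A, frames [K, Z]
K → hit
A → fault, evict K, frames [Z, A]
Z → hit
A → hit
Z → hit
J → fault, evict Z, frames [A, J]
A → hit
J → hit
A → hit
Hits: 10.

10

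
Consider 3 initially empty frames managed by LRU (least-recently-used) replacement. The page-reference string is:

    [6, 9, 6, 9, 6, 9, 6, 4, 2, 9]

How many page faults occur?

6: fault, frames {6}
9: fault, frames {6,9}
6: hit
9: hit
6: hit
9: hit
6: hit
4: fault, frames {9,6,4}
2: fault, evict 9, frames {6,4,2}
9: fault, evict 6, frames {4,2,9}
Page faults: 5.

5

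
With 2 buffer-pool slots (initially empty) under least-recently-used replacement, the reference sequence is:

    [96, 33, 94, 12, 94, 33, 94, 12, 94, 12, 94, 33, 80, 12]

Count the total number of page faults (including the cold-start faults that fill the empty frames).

96 -> fault, frames [96]
33 -> fault, frames [96, 33]
94 -> fault, evict 96, frames [33, 94]
12 -> fault, evict 33, frames [94, 12]
94 -> hit
33 -> fault, evict 12, frames [94, 33]
94 -> hit
12 -> fault, evict 33, frames [94, 12]
94 -> hit
12 -> hit
94 -> hit
33 -> fault, evict 12, frames [94, 33]
80 -> fault, evict 94, frames [33, 80]
12 -> fault, evict 33, frames [80, 12]
Page faults: 9.

9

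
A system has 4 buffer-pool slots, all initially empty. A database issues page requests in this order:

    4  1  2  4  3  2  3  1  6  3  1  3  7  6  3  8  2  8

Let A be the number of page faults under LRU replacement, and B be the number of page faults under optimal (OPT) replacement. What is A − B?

1

Under LRU: F F F . F . . . F . . . F . . F F . → 8 faults.
Under OPT: F F F . F . . . F . . . F . . F . . → 7 faults.
A − B = 8 − 7 = 1.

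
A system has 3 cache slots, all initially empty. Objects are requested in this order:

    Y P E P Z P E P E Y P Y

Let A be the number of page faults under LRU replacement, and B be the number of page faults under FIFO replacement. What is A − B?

-1

Under LRU: F F F . F . . . . F . . → 5 faults.
Under FIFO: F F F . F . . . . F F . → 6 faults.
A − B = 5 − 6 = -1.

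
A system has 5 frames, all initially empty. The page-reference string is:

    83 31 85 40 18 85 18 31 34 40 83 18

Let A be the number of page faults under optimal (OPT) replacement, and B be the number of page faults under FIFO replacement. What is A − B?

Under OPT: F F F F F . . . F . . . → 6 faults.
Under FIFO: F F F F F . . . F . F . → 7 faults.
A − B = 6 − 7 = -1.

-1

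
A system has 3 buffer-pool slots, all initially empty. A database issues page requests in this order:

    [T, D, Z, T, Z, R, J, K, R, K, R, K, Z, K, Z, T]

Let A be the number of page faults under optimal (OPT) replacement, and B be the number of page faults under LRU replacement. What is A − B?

Under OPT: F F F . . F F F . . . . . . . F → 7 faults.
Under LRU: F F F . . F F F . . . . F . . F → 8 faults.
A − B = 7 − 8 = -1.

-1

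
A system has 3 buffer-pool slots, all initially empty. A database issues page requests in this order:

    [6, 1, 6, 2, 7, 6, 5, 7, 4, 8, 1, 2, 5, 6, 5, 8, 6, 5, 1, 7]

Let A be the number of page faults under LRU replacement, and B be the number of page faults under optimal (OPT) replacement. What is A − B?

3

Under LRU: F F . F F . F . F F F F F F . F . . F F → 14 faults.
Under OPT: F F . F F . F . F F . F . F . . . . F F → 11 faults.
A − B = 14 − 11 = 3.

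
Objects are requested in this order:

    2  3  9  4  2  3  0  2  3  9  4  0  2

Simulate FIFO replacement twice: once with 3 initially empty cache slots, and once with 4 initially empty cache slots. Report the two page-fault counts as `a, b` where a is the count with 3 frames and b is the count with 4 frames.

10, 11

3 frames: F F F F F F F . . F F . F → 10 faults.
4 frames: F F F F . . F F F F F F F → 11 faults.
11 > 10: adding a frame increased faults — Belady's anomaly.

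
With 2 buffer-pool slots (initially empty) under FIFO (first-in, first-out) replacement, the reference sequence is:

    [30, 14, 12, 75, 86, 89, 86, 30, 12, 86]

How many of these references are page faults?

9

30 → miss, frames [30]
14 → miss, frames [30, 14]
12 → miss, evict 30, frames [14, 12]
75 → miss, evict 14, frames [12, 75]
86 → miss, evict 12, frames [75, 86]
89 → miss, evict 75, frames [86, 89]
86 → hit
30 → miss, evict 86, frames [89, 30]
12 → miss, evict 89, frames [30, 12]
86 → miss, evict 30, frames [12, 86]
Page faults: 9.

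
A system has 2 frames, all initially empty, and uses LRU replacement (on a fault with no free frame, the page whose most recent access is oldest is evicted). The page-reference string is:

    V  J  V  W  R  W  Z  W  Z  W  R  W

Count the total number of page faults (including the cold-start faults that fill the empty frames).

V: fault, frames [V]
J: fault, frames [V, J]
V: hit
W: fault, evict J, frames [V, W]
R: fault, evict V, frames [W, R]
W: hit
Z: fault, evict R, frames [W, Z]
W: hit
Z: hit
W: hit
R: fault, evict Z, frames [W, R]
W: hit
Page faults: 6.

6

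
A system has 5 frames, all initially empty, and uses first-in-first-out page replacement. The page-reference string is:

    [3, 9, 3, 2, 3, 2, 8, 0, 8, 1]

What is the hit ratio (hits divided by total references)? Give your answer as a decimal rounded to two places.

3 → fault, frames (3)
9 → fault, frames (3 9)
3 → hit
2 → fault, frames (3 9 2)
3 → hit
2 → hit
8 → fault, frames (3 9 2 8)
0 → fault, frames (3 9 2 8 0)
8 → hit
1 → fault, evict 3, frames (9 2 8 0 1)
Hits: 4 of 10 references → 4/10 = 0.4000.

0.40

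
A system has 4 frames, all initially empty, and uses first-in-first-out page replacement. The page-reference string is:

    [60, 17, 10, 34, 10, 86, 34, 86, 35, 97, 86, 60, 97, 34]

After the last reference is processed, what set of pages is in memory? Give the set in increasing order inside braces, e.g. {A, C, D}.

60 → miss, frames {60}
17 → miss, frames {60,17}
10 → miss, frames {60,17,10}
34 → miss, frames {60,17,10,34}
10 → hit
86 → miss, evict 60, frames {17,10,34,86}
34 → hit
86 → hit
35 → miss, evict 17, frames {10,34,86,35}
97 → miss, evict 10, frames {34,86,35,97}
86 → hit
60 → miss, evict 34, frames {86,35,97,60}
97 → hit
34 → miss, evict 86, frames {35,97,60,34}

{34, 35, 60, 97}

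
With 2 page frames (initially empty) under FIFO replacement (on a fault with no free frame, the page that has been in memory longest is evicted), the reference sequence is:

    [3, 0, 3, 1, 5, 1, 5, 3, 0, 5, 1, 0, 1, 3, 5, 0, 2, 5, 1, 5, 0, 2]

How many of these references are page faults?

3 -> fault, frames {3}
0 -> fault, frames {3,0}
3 -> hit
1 -> fault, evict 3, frames {0,1}
5 -> fault, evict 0, frames {1,5}
1 -> hit
5 -> hit
3 -> fault, evict 1, frames {5,3}
0 -> fault, evict 5, frames {3,0}
5 -> fault, evict 3, frames {0,5}
1 -> fault, evict 0, frames {5,1}
0 -> fault, evict 5, frames {1,0}
1 -> hit
3 -> fault, evict 1, frames {0,3}
5 -> fault, evict 0, frames {3,5}
0 -> fault, evict 3, frames {5,0}
2 -> fault, evict 5, frames {0,2}
5 -> fault, evict 0, frames {2,5}
1 -> fault, evict 2, frames {5,1}
5 -> hit
0 -> fault, evict 5, frames {1,0}
2 -> fault, evict 1, frames {0,2}
Page faults: 17.

17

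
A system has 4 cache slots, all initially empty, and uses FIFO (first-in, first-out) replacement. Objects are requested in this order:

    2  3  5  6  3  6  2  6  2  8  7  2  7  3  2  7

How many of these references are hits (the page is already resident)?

2 → miss, frames (2)
3 → miss, frames (2 3)
5 → miss, frames (2 3 5)
6 → miss, frames (2 3 5 6)
3 → hit
6 → hit
2 → hit
6 → hit
2 → hit
8 → miss, evict 2, frames (3 5 6 8)
7 → miss, evict 3, frames (5 6 8 7)
2 → miss, evict 5, frames (6 8 7 2)
7 → hit
3 → miss, evict 6, frames (8 7 2 3)
2 → hit
7 → hit
Hits: 8.

8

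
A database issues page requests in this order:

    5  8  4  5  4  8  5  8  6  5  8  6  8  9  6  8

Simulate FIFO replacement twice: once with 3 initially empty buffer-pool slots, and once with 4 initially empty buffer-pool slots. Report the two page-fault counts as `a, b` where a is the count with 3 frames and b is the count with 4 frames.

3 frames: F F F . . . . . F F F . . F F . → 8 faults.
4 frames: F F F . . . . . F . . . . F . . → 5 faults.
5 < 8: adding a frame reduced faults, as is typical.

8, 5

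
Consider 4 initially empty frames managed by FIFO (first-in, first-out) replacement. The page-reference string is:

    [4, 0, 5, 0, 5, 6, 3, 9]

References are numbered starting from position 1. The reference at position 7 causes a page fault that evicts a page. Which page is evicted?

pos 1: 4 → miss, frames (4)
pos 2: 0 → miss, frames (4 0)
pos 3: 5 → miss, frames (4 0 5)
pos 4: 0 → hit
pos 5: 5 → hit
pos 6: 6 → miss, frames (4 0 5 6)
pos 7: 3 → miss, evict 4, frames (0 5 6 3)
At position 7, page 4 is evicted.

4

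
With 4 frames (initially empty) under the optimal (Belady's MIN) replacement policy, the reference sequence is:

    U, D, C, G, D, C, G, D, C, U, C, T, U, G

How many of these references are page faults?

5

U: fault, frames (U)
D: fault, frames (U D)
C: fault, frames (U D C)
G: fault, frames (U D C G)
D: hit
C: hit
G: hit
D: hit
C: hit
U: hit
C: hit
T: fault, evict C, frames (U D G T)
U: hit
G: hit
Page faults: 5.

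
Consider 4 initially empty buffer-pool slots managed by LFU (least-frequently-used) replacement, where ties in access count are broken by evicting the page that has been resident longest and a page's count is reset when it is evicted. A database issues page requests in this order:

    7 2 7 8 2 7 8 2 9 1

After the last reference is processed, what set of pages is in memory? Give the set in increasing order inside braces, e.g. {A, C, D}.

{1, 2, 7, 8}

7 -> fault, frames (7)
2 -> fault, frames (7 2)
7 -> hit
8 -> fault, frames (7 2 8)
2 -> hit
7 -> hit
8 -> hit
2 -> hit
9 -> fault, frames (7 2 8 9)
1 -> fault, evict 9, frames (7 2 8 1)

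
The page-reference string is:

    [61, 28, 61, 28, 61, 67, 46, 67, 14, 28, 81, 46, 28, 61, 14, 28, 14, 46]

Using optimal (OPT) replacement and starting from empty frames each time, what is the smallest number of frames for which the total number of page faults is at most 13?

2

f=1: 18 faults
f=2: 11 faults
f=3: 8 faults
f=4: 7 faults
f=5: 6 faults
f=6: 6 faults
Smallest f with faults ≤ 13 is 2.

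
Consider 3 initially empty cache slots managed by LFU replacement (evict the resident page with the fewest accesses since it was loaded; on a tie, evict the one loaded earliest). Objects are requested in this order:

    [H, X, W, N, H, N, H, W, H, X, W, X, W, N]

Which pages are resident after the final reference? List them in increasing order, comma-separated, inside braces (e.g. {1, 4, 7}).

{H, N, W}

H → fault, frames (H)
X → fault, frames (H X)
W → fault, frames (H X W)
N → fault, evict H, frames (X W N)
H → fault, evict X, frames (W N H)
N → hit
H → hit
W → hit
H → hit
X → fault, evict W, frames (N H X)
W → fault, evict X, frames (N H W)
X → fault, evict W, frames (N H X)
W → fault, evict X, frames (N H W)
N → hit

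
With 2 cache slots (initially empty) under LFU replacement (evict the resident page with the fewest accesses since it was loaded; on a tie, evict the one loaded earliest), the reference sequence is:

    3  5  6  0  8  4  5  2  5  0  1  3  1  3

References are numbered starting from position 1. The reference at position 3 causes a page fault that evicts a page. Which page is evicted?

3

pos 1: 3: miss, frames (3)
pos 2: 5: miss, frames (3 5)
pos 3: 6: miss, evict 3, frames (5 6)
At position 3, page 3 is evicted.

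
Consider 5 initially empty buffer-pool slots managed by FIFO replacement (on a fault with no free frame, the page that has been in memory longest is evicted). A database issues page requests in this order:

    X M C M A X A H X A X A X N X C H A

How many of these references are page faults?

X → fault, frames {X}
M → fault, frames {X,M}
C → fault, frames {X,M,C}
M → hit
A → fault, frames {X,M,C,A}
X → hit
A → hit
H → fault, frames {X,M,C,A,H}
X → hit
A → hit
X → hit
A → hit
X → hit
N → fault, evict X, frames {M,C,A,H,N}
X → fault, evict M, frames {C,A,H,N,X}
C → hit
H → hit
A → hit
Page faults: 7.

7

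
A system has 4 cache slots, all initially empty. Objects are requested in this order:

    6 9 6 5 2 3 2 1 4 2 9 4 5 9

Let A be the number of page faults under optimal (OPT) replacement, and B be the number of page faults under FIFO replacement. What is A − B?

Under OPT: F F . F F F . F F . . . . . → 7 faults.
Under FIFO: F F . F F F . F F . F . F . → 9 faults.
A − B = 7 − 9 = -2.

-2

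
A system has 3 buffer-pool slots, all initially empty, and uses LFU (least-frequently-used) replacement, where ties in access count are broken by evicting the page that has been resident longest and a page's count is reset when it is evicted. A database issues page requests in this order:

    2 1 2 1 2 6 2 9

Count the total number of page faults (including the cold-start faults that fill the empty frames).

4

2 -> miss, frames [2]
1 -> miss, frames [2, 1]
2 -> hit
1 -> hit
2 -> hit
6 -> miss, frames [2, 1, 6]
2 -> hit
9 -> miss, evict 6, frames [2, 1, 9]
Page faults: 4.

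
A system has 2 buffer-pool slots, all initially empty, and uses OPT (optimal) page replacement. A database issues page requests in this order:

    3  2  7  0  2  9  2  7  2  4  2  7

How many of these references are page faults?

3: miss, frames {3}
2: miss, frames {3,2}
7: miss, evict 3, frames {2,7}
0: miss, evict 7, frames {2,0}
2: hit
9: miss, evict 0, frames {2,9}
2: hit
7: miss, evict 9, frames {2,7}
2: hit
4: miss, evict 7, frames {2,4}
2: hit
7: miss, evict 4, frames {2,7}
Page faults: 8.

8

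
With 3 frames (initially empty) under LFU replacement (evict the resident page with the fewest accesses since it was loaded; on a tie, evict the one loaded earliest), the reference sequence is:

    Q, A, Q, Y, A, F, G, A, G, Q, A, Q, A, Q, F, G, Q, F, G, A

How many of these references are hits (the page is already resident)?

11

Q: miss, frames (Q)
A: miss, frames (Q A)
Q: hit
Y: miss, frames (Q A Y)
A: hit
F: miss, evict Y, frames (Q A F)
G: miss, evict F, frames (Q A G)
A: hit
G: hit
Q: hit
A: hit
Q: hit
A: hit
Q: hit
F: miss, evict G, frames (Q A F)
G: miss, evict F, frames (Q A G)
Q: hit
F: miss, evict G, frames (Q A F)
G: miss, evict F, frames (Q A G)
A: hit
Hits: 11.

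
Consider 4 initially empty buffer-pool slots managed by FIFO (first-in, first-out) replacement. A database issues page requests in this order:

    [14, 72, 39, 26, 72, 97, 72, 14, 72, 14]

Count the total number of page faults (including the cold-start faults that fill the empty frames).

14 -> miss, frames [14]
72 -> miss, frames [14, 72]
39 -> miss, frames [14, 72, 39]
26 -> miss, frames [14, 72, 39, 26]
72 -> hit
97 -> miss, evict 14, frames [72, 39, 26, 97]
72 -> hit
14 -> miss, evict 72, frames [39, 26, 97, 14]
72 -> miss, evict 39, frames [26, 97, 14, 72]
14 -> hit
Page faults: 7.

7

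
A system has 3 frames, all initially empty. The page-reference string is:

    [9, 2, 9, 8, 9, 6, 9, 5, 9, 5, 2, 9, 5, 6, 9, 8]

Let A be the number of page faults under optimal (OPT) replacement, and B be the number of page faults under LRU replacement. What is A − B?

-1

Under OPT: F F . F . F . F . . . . . F . F → 7 faults.
Under LRU: F F . F . F . F . . F . . F . F → 8 faults.
A − B = 7 − 8 = -1.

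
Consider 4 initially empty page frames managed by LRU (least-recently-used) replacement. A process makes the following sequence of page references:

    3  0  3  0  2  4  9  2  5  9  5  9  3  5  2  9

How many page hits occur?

3 -> fault, frames (3)
0 -> fault, frames (3 0)
3 -> hit
0 -> hit
2 -> fault, frames (3 0 2)
4 -> fault, frames (3 0 2 4)
9 -> fault, evict 3, frames (0 2 4 9)
2 -> hit
5 -> fault, evict 0, frames (4 9 2 5)
9 -> hit
5 -> hit
9 -> hit
3 -> fault, evict 4, frames (2 5 9 3)
5 -> hit
2 -> hit
9 -> hit
Hits: 9.

9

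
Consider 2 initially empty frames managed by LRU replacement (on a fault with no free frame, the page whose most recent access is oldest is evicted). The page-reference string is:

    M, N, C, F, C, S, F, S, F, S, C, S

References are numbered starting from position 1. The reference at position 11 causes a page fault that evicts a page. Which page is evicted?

F

pos 1: M: miss, frames [M]
pos 2: N: miss, frames [M, N]
pos 3: C: miss, evict M, frames [N, C]
pos 4: F: miss, evict N, frames [C, F]
pos 5: C: hit
pos 6: S: miss, evict F, frames [C, S]
pos 7: F: miss, evict C, frames [S, F]
pos 8: S: hit
pos 9: F: hit
pos 10: S: hit
pos 11: C: miss, evict F, frames [S, C]
At position 11, page F is evicted.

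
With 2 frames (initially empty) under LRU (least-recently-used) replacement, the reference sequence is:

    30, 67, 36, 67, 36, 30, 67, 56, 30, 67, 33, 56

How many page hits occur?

2

30 → fault, frames (30)
67 → fault, frames (30 67)
36 → fault, evict 30, frames (67 36)
67 → hit
36 → hit
30 → fault, evict 67, frames (36 30)
67 → fault, evict 36, frames (30 67)
56 → fault, evict 30, frames (67 56)
30 → fault, evict 67, frames (56 30)
67 → fault, evict 56, frames (30 67)
33 → fault, evict 30, frames (67 33)
56 → fault, evict 67, frames (33 56)
Hits: 2.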